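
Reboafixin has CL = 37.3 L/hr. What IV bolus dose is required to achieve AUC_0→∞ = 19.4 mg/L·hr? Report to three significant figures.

Dose_iv = CL × AUC_0→∞
     = 37.3 × 19.4 = 723.62 mg

Dose = 724 mg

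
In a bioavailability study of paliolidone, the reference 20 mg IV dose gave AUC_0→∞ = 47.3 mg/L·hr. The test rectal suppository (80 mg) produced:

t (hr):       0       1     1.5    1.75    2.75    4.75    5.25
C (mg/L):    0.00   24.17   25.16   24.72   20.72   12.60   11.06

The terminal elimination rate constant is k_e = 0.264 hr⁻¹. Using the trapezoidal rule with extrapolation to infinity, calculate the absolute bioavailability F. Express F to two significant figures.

Trapezoidal AUC_0→5.25 (rectal suppository):
  [0→1]: (0.00+24.17)/2 × 1 = 12.085
  [1→1.5]: (24.17+25.16)/2 × 0.5 = 12.3325
  [1.5→1.75]: (25.16+24.72)/2 × 0.25 = 6.235
  [1.75→2.75]: (24.72+20.72)/2 × 1 = 22.72
  [2.75→4.75]: (20.72+12.60)/2 × 2 = 33.32
  [4.75→5.25]: (12.60+11.06)/2 × 0.5 = 5.915
  Sum = 92.6075 mg/L·hr
Tail: C_last/k_e = 11.06/0.264 = 41.894
AUC_0→∞ (rectal suppository) = 92.6075 + 41.894 = 134.5015 mg/L·hr
F = (AUC_ev/D_ev)/(AUC_iv/D_iv) = (134.5015/80)/(47.3/20) = 1.68127/2.365 = 0.7109

F = 0.71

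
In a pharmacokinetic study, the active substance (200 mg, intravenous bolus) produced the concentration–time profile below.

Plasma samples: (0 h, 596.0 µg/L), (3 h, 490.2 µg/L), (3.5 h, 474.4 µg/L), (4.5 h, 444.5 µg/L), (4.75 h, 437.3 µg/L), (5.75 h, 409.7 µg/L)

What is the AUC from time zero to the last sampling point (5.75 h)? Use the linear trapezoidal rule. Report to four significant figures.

AUC = 2864 µg/L·h

Trapezoidal AUC_0→5.75:
  [0→3]: (596.0+490.2)/2 × 3 = 1629.3
  [3→3.5]: (490.2+474.4)/2 × 0.5 = 241.15
  [3.5→4.5]: (474.4+444.5)/2 × 1 = 459.45
  [4.5→4.75]: (444.5+437.3)/2 × 0.25 = 110.225
  [4.75→5.75]: (437.3+409.7)/2 × 1 = 423.5
  Sum = 2863.625 µg/L·h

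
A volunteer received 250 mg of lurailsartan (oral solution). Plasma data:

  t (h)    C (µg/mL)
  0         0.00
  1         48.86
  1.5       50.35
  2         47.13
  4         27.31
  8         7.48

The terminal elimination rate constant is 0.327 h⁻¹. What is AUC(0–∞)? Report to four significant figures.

Trapezoidal AUC_0→8:
  [0→1]: (0.00+48.86)/2 × 1 = 24.43
  [1→1.5]: (48.86+50.35)/2 × 0.5 = 24.8025
  [1.5→2]: (50.35+47.13)/2 × 0.5 = 24.37
  [2→4]: (47.13+27.31)/2 × 2 = 74.44
  [4→8]: (27.31+7.48)/2 × 4 = 69.58
  Sum = 217.6225 µg/mL·h
Extrapolated tail: C_last / k_e = 7.48 / 0.327 = 22.875
AUC_0→∞ = 217.6225 + 22.875 = 240.4975 µg/mL·h

AUC = 240.5 µg/mL·h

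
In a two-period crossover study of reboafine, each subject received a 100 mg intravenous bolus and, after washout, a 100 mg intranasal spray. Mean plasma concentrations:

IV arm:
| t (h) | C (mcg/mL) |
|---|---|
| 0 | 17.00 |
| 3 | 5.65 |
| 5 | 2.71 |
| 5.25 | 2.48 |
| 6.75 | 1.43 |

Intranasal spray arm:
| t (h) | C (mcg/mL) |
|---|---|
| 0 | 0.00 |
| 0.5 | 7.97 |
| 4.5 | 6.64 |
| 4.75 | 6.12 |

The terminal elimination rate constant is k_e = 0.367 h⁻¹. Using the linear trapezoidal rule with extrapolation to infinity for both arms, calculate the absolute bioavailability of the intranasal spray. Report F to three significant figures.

Trapezoidal AUC_0→6.75 (IV):
  [0→3]: (17.00+5.65)/2 × 3 = 33.975
  [3→5]: (5.65+2.71)/2 × 2 = 8.36
  [5→5.25]: (2.71+2.48)/2 × 0.25 = 0.64875
  [5.25→6.75]: (2.48+1.43)/2 × 1.5 = 2.9325
  Sum = 45.91625 mcg/mL·h
IV tail: 1.43/0.367 = 3.896; AUC_iv,0→∞ = 45.91625 + 3.896 = 49.81225 mcg/mL·h
Trapezoidal AUC_0→4.75 (intranasal spray):
  [0→0.5]: (0.00+7.97)/2 × 0.5 = 1.9925
  [0.5→4.5]: (7.97+6.64)/2 × 4 = 29.22
  [4.5→4.75]: (6.64+6.12)/2 × 0.25 = 1.595
  Sum = 32.8075 mcg/mL·h
intranasal spray tail: 6.12/0.367 = 16.676; AUC_ev,0→∞ = 32.8075 + 16.676 = 49.4835 mcg/mL·h
F = (AUC_ev/D_ev)/(AUC_iv/D_iv) = (49.4835/100)/(49.81225/100) = 0.494835/0.4981225 = 0.9934

F = 0.993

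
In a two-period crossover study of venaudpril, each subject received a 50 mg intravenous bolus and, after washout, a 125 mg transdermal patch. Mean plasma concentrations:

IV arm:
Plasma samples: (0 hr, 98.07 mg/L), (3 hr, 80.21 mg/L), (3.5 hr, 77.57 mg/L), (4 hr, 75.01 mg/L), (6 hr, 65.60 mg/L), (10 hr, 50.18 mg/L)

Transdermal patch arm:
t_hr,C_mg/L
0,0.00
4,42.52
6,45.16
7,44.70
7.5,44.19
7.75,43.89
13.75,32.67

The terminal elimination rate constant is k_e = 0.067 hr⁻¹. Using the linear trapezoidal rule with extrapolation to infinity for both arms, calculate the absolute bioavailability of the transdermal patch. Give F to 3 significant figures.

F = 0.264

Trapezoidal AUC_0→10 (IV):
  [0→3]: (98.07+80.21)/2 × 3 = 267.42
  [3→3.5]: (80.21+77.57)/2 × 0.5 = 39.445
  [3.5→4]: (77.57+75.01)/2 × 0.5 = 38.145
  [4→6]: (75.01+65.60)/2 × 2 = 140.61
  [6→10]: (65.60+50.18)/2 × 4 = 231.56
  Sum = 717.18 mg/L·hr
IV tail: 50.18/0.067 = 748.955; AUC_iv,0→∞ = 717.18 + 748.955 = 1466.135 mg/L·hr
Trapezoidal AUC_0→13.75 (transdermal patch):
  [0→4]: (0.00+42.52)/2 × 4 = 85.04
  [4→6]: (42.52+45.16)/2 × 2 = 87.68
  [6→7]: (45.16+44.70)/2 × 1 = 44.93
  [7→7.5]: (44.70+44.19)/2 × 0.5 = 22.2225
  [7.5→7.75]: (44.19+43.89)/2 × 0.25 = 11.01
  [7.75→13.75]: (43.89+32.67)/2 × 6 = 229.68
  Sum = 480.5625 mg/L·hr
transdermal patch tail: 32.67/0.067 = 487.612; AUC_ev,0→∞ = 480.5625 + 487.612 = 968.1745 mg/L·hr
F = (AUC_ev/D_ev)/(AUC_iv/D_iv) = (968.1745/125)/(1466.135/50) = 7.745396/29.3227 = 0.2641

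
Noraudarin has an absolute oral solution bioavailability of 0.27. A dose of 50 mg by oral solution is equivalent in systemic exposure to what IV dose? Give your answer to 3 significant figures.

D_iv = 13.5 mg

Systemic exposure from an extravascular dose = F × D_ev, so the equivalent IV dose is F × D_ev.
D_iv = F × D_ev = 0.27 × 50 = 13.5 mg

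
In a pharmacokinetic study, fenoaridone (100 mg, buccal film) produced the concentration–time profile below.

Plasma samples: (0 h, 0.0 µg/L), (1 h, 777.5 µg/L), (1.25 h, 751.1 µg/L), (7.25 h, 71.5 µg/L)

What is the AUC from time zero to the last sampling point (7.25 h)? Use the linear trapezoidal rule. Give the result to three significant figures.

Trapezoidal AUC_0→7.25:
  [0→1]: (0.0+777.5)/2 × 1 = 388.75
  [1→1.25]: (777.5+751.1)/2 × 0.25 = 191.075
  [1.25→7.25]: (751.1+71.5)/2 × 6 = 2467.8
  Sum = 3047.625 µg/L·h

AUC = 3050 µg/L·h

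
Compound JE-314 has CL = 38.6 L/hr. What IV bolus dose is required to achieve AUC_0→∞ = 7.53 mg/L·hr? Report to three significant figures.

Dose = 291 mg

Dose_iv = CL × AUC_0→∞
     = 38.6 × 7.53 = 290.658 mg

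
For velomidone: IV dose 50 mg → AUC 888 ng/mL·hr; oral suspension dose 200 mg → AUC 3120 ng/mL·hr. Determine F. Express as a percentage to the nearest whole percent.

F = (AUC_ev / D_ev) / (AUC_iv / D_iv)
  = (3120/200) / (888/50)
  = 15.6 / 17.76 = 0.8784
  = 87.84%

F = 88%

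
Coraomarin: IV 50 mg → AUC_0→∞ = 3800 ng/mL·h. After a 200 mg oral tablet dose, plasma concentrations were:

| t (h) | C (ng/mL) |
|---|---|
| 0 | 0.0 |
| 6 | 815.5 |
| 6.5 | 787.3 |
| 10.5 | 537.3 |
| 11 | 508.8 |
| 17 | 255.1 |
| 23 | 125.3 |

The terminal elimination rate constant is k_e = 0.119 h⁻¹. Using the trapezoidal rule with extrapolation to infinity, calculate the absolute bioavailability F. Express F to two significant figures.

Trapezoidal AUC_0→23 (oral tablet):
  [0→6]: (0.0+815.5)/2 × 6 = 2446.5
  [6→6.5]: (815.5+787.3)/2 × 0.5 = 400.7
  [6.5→10.5]: (787.3+537.3)/2 × 4 = 2649.2
  [10.5→11]: (537.3+508.8)/2 × 0.5 = 261.525
  [11→17]: (508.8+255.1)/2 × 6 = 2291.7
  [17→23]: (255.1+125.3)/2 × 6 = 1141.2
  Sum = 9190.825 ng/mL·h
Tail: C_last/k_e = 125.3/0.119 = 1052.941
AUC_0→∞ (oral tablet) = 9190.825 + 1052.941 = 10243.766 ng/mL·h
F = (AUC_ev/D_ev)/(AUC_iv/D_iv) = (10243.766/200)/(3800/50) = 51.21883/76 = 0.6739

F = 0.67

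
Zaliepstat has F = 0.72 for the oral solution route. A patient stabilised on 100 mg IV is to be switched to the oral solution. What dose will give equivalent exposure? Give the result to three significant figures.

For equal systemic exposure: F × D_ev = D_iv
D_ev = D_iv / F = 100 / 0.72 = 138.889 mg

D_oral = 139 mg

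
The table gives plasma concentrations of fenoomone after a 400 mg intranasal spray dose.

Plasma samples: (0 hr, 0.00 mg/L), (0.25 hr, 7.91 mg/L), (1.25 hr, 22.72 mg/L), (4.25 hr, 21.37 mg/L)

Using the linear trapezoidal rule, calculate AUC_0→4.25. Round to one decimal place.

AUC = 82.4 mg/L·hr

Trapezoidal AUC_0→4.25:
  [0→0.25]: (0.00+7.91)/2 × 0.25 = 0.98875
  [0.25→1.25]: (7.91+22.72)/2 × 1 = 15.315
  [1.25→4.25]: (22.72+21.37)/2 × 3 = 66.135
  Sum = 82.43875 mg/L·hr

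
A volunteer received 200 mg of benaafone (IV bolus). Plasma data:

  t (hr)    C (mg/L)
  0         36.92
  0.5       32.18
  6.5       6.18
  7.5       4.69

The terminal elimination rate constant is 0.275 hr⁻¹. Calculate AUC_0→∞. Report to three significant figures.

AUC = 155 mg/L·hr

Trapezoidal AUC_0→7.5:
  [0→0.5]: (36.92+32.18)/2 × 0.5 = 17.275
  [0.5→6.5]: (32.18+6.18)/2 × 6 = 115.08
  [6.5→7.5]: (6.18+4.69)/2 × 1 = 5.435
  Sum = 137.79 mg/L·hr
Extrapolated tail: C_last / k_e = 4.69 / 0.275 = 17.055
AUC_0→∞ = 137.79 + 17.055 = 154.845 mg/L·hr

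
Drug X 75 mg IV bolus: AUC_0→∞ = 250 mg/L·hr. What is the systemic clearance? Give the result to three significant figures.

CL = Dose_iv / AUC_0→∞
   = 75 / 250 = 0.3 L/hr

CL = 0.300 L/hr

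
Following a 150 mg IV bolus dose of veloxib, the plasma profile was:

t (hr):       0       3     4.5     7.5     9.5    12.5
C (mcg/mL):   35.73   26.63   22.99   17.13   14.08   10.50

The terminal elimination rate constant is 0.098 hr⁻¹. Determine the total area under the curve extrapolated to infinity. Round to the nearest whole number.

Trapezoidal AUC_0→12.5:
  [0→3]: (35.73+26.63)/2 × 3 = 93.54
  [3→4.5]: (26.63+22.99)/2 × 1.5 = 37.215
  [4.5→7.5]: (22.99+17.13)/2 × 3 = 60.18
  [7.5→9.5]: (17.13+14.08)/2 × 2 = 31.21
  [9.5→12.5]: (14.08+10.50)/2 × 3 = 36.87
  Sum = 259.015 mcg/mL·hr
Extrapolated tail: C_last / k_e = 10.50 / 0.098 = 107.143
AUC_0→∞ = 259.015 + 107.143 = 366.158 mcg/mL·hr

AUC = 366 mcg/mL·hr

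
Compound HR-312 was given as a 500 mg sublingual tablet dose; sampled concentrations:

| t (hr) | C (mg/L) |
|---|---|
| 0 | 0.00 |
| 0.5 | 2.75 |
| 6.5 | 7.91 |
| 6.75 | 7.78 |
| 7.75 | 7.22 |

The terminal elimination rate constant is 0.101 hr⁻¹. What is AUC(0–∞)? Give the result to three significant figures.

AUC = 114 mg/L·hr

Trapezoidal AUC_0→7.75:
  [0→0.5]: (0.00+2.75)/2 × 0.5 = 0.6875
  [0.5→6.5]: (2.75+7.91)/2 × 6 = 31.98
  [6.5→6.75]: (7.91+7.78)/2 × 0.25 = 1.96125
  [6.75→7.75]: (7.78+7.22)/2 × 1 = 7.5
  Sum = 42.12875 mg/L·hr
Extrapolated tail: C_last / k_e = 7.22 / 0.101 = 71.485
AUC_0→∞ = 42.12875 + 71.485 = 113.61375 mg/L·hr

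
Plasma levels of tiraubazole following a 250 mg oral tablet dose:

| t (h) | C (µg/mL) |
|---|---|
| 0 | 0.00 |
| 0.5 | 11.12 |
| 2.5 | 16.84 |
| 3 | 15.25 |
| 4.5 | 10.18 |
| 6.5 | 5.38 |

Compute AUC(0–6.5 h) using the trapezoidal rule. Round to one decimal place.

AUC = 73.4 µg/mL·h

Trapezoidal AUC_0→6.5:
  [0→0.5]: (0.00+11.12)/2 × 0.5 = 2.78
  [0.5→2.5]: (11.12+16.84)/2 × 2 = 27.96
  [2.5→3]: (16.84+15.25)/2 × 0.5 = 8.0225
  [3→4.5]: (15.25+10.18)/2 × 1.5 = 19.0725
  [4.5→6.5]: (10.18+5.38)/2 × 2 = 15.56
  Sum = 73.395 µg/mL·h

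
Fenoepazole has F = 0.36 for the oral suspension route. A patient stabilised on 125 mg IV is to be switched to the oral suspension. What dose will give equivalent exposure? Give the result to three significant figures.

For equal systemic exposure: F × D_ev = D_iv
D_ev = D_iv / F = 125 / 0.36 = 347.222 mg

D_oral = 347 mg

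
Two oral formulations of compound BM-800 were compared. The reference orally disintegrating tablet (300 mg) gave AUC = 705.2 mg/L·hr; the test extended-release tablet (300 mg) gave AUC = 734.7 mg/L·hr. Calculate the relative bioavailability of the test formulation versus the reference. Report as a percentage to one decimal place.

F_rel = 104.2%

F_rel = (AUC_test/D_test) / (AUC_ref/D_ref)
      = (734.7/300) / (705.2/300)
      = 2.449 / 2.35067 = 1.0418 = 104.18%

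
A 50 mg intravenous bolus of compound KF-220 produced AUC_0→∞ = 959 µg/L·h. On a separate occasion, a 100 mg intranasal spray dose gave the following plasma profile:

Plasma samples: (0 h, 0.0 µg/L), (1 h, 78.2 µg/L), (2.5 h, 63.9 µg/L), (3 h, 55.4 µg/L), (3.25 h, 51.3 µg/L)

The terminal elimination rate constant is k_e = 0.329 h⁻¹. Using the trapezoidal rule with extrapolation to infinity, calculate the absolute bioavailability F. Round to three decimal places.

F = 0.180

Trapezoidal AUC_0→3.25 (intranasal spray):
  [0→1]: (0.0+78.2)/2 × 1 = 39.1
  [1→2.5]: (78.2+63.9)/2 × 1.5 = 106.575
  [2.5→3]: (63.9+55.4)/2 × 0.5 = 29.825
  [3→3.25]: (55.4+51.3)/2 × 0.25 = 13.3375
  Sum = 188.8375 µg/L·h
Tail: C_last/k_e = 51.3/0.329 = 155.927
AUC_0→∞ (intranasal spray) = 188.8375 + 155.927 = 344.7645 µg/L·h
F = (AUC_ev/D_ev)/(AUC_iv/D_iv) = (344.7645/100)/(959/50) = 3.447645/19.18 = 0.1798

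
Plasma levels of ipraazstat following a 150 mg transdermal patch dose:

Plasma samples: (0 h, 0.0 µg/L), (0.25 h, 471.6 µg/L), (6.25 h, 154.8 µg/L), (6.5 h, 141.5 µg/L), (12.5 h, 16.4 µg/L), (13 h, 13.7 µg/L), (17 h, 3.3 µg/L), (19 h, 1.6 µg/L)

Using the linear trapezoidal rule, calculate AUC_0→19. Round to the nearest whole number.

Trapezoidal AUC_0→19:
  [0→0.25]: (0.0+471.6)/2 × 0.25 = 58.95
  [0.25→6.25]: (471.6+154.8)/2 × 6 = 1879.2
  [6.25→6.5]: (154.8+141.5)/2 × 0.25 = 37.0375
  [6.5→12.5]: (141.5+16.4)/2 × 6 = 473.7
  [12.5→13]: (16.4+13.7)/2 × 0.5 = 7.525
  [13→17]: (13.7+3.3)/2 × 4 = 34.0
  [17→19]: (3.3+1.6)/2 × 2 = 4.9
  Sum = 2495.3125 µg/L·h

AUC = 2495 µg/L·h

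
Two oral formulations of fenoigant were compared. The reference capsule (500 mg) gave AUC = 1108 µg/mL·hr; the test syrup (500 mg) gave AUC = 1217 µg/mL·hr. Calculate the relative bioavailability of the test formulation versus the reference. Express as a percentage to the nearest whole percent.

F_rel = 110%

F_rel = (AUC_test/D_test) / (AUC_ref/D_ref)
      = (1217/500) / (1108/500)
      = 2.434 / 2.216 = 1.0984 = 109.84%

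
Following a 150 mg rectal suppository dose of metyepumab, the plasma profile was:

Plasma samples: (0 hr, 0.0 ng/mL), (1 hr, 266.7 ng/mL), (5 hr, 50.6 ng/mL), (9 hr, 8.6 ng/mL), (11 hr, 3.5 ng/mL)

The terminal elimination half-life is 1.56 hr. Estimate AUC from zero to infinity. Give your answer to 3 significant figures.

AUC = 906 ng/mL·hr

Trapezoidal AUC_0→11:
  [0→1]: (0.0+266.7)/2 × 1 = 133.35
  [1→5]: (266.7+50.6)/2 × 4 = 634.6
  [5→9]: (50.6+8.6)/2 × 4 = 118.4
  [9→11]: (8.6+3.5)/2 × 2 = 12.1
  Sum = 898.45 ng/mL·hr
k_e = ln2 / t½ = 0.693147 / 1.56 = 0.4443 hr^-1
Extrapolated tail: C_last / k_e = 3.5 / 0.4443 = 7.878
AUC_0→∞ = 898.45 + 7.878 = 906.328 ng/mL·hr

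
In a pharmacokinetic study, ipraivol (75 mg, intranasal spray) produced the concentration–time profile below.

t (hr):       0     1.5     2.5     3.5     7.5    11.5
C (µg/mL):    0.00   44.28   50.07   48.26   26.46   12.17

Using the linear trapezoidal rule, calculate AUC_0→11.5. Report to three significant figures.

AUC = 356 µg/mL·hr

Trapezoidal AUC_0→11.5:
  [0→1.5]: (0.00+44.28)/2 × 1.5 = 33.21
  [1.5→2.5]: (44.28+50.07)/2 × 1 = 47.175
  [2.5→3.5]: (50.07+48.26)/2 × 1 = 49.165
  [3.5→7.5]: (48.26+26.46)/2 × 4 = 149.44
  [7.5→11.5]: (26.46+12.17)/2 × 4 = 77.26
  Sum = 356.25 µg/mL·hr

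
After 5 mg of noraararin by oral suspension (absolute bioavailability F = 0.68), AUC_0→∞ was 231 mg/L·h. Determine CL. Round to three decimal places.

CL = 0.015 L/h

CL = F × Dose / AUC_0→∞
   = 0.68 × 5 / 231 = 0.0147186 L/h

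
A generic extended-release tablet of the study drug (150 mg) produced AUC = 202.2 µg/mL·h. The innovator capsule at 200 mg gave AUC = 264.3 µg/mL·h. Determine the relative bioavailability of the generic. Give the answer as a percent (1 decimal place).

F_rel = 102.0%

F_rel = (AUC_test/D_test) / (AUC_ref/D_ref)
      = (202.2/150) / (264.3/200)
      = 1.348 / 1.3215 = 1.0201 = 102.01%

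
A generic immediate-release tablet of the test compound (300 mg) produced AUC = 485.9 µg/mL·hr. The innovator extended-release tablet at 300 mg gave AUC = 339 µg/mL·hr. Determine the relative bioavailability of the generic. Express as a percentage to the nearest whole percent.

F_rel = (AUC_test/D_test) / (AUC_ref/D_ref)
      = (485.9/300) / (339/300)
      = 1.61967 / 1.13 = 1.4333 = 143.33%

F_rel = 143%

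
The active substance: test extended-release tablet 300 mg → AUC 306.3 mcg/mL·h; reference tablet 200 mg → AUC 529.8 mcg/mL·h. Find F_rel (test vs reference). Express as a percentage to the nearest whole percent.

F_rel = (AUC_test/D_test) / (AUC_ref/D_ref)
      = (306.3/300) / (529.8/200)
      = 1.021 / 2.649 = 0.3854 = 38.54%

F_rel = 39%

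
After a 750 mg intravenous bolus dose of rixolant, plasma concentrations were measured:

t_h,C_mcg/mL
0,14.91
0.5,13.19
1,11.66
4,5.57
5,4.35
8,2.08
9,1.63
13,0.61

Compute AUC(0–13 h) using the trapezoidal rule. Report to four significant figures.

Trapezoidal AUC_0→13:
  [0→0.5]: (14.91+13.19)/2 × 0.5 = 7.025
  [0.5→1]: (13.19+11.66)/2 × 0.5 = 6.2125
  [1→4]: (11.66+5.57)/2 × 3 = 25.845
  [4→5]: (5.57+4.35)/2 × 1 = 4.96
  [5→8]: (4.35+2.08)/2 × 3 = 9.645
  [8→9]: (2.08+1.63)/2 × 1 = 1.855
  [9→13]: (1.63+0.61)/2 × 4 = 4.48
  Sum = 60.0225 mcg/mL·h

AUC = 60.02 mcg/mL·h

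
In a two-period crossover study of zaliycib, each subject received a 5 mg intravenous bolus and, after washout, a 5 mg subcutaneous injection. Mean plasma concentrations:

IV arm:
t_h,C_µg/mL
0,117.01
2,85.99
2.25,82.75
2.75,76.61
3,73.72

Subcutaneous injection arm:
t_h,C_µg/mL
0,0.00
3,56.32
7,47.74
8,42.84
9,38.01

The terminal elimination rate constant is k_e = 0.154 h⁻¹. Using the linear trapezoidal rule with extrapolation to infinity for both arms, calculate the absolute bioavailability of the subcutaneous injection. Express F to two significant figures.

F = 0.82

Trapezoidal AUC_0→3 (IV):
  [0→2]: (117.01+85.99)/2 × 2 = 203.0
  [2→2.25]: (85.99+82.75)/2 × 0.25 = 21.0925
  [2.25→2.75]: (82.75+76.61)/2 × 0.5 = 39.84
  [2.75→3]: (76.61+73.72)/2 × 0.25 = 18.79125
  Sum = 282.72375 µg/mL·h
IV tail: 73.72/0.154 = 478.701; AUC_iv,0→∞ = 282.72375 + 478.701 = 761.42475 µg/mL·h
Trapezoidal AUC_0→9 (subcutaneous injection):
  [0→3]: (0.00+56.32)/2 × 3 = 84.48
  [3→7]: (56.32+47.74)/2 × 4 = 208.12
  [7→8]: (47.74+42.84)/2 × 1 = 45.29
  [8→9]: (42.84+38.01)/2 × 1 = 40.425
  Sum = 378.315 µg/mL·h
subcutaneous injection tail: 38.01/0.154 = 246.818; AUC_ev,0→∞ = 378.315 + 246.818 = 625.133 µg/mL·h
F = (AUC_ev/D_ev)/(AUC_iv/D_iv) = (625.133/5)/(761.42475/5) = 125.0266/152.28495 = 0.8210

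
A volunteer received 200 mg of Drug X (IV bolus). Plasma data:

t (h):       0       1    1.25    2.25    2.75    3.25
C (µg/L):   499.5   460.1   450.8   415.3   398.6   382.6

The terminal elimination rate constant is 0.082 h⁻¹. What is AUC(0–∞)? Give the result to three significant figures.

Trapezoidal AUC_0→3.25:
  [0→1]: (499.5+460.1)/2 × 1 = 479.8
  [1→1.25]: (460.1+450.8)/2 × 0.25 = 113.8625
  [1.25→2.25]: (450.8+415.3)/2 × 1 = 433.05
  [2.25→2.75]: (415.3+398.6)/2 × 0.5 = 203.475
  [2.75→3.25]: (398.6+382.6)/2 × 0.5 = 195.3
  Sum = 1425.4875 µg/L·h
Extrapolated tail: C_last / k_e = 382.6 / 0.082 = 4665.854
AUC_0→∞ = 1425.4875 + 4665.854 = 6091.3415 µg/L·h

AUC = 6090 µg/L·h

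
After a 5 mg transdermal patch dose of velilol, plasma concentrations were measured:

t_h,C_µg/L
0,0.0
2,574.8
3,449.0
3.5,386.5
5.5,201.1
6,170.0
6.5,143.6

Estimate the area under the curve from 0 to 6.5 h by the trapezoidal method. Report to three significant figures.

AUC = 2050 µg/L·h

Trapezoidal AUC_0→6.5:
  [0→2]: (0.0+574.8)/2 × 2 = 574.8
  [2→3]: (574.8+449.0)/2 × 1 = 511.9
  [3→3.5]: (449.0+386.5)/2 × 0.5 = 208.875
  [3.5→5.5]: (386.5+201.1)/2 × 2 = 587.6
  [5.5→6]: (201.1+170.0)/2 × 0.5 = 92.775
  [6→6.5]: (170.0+143.6)/2 × 0.5 = 78.4
  Sum = 2054.35 µg/L·h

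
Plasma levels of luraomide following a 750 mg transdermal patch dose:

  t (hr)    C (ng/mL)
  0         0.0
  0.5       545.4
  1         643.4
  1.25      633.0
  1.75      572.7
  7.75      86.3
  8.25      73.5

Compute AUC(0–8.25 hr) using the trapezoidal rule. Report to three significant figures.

Trapezoidal AUC_0→8.25:
  [0→0.5]: (0.0+545.4)/2 × 0.5 = 136.35
  [0.5→1]: (545.4+643.4)/2 × 0.5 = 297.2
  [1→1.25]: (643.4+633.0)/2 × 0.25 = 159.55
  [1.25→1.75]: (633.0+572.7)/2 × 0.5 = 301.425
  [1.75→7.75]: (572.7+86.3)/2 × 6 = 1977.0
  [7.75→8.25]: (86.3+73.5)/2 × 0.5 = 39.95
  Sum = 2911.475 ng/mL·hr

AUC = 2910 ng/mL·hr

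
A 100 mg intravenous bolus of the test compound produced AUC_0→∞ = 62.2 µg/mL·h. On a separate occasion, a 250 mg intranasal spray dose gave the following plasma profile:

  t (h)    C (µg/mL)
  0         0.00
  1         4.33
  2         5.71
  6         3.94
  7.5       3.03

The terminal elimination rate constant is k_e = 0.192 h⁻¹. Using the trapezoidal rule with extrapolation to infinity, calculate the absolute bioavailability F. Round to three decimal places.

F = 0.305

Trapezoidal AUC_0→7.5 (intranasal spray):
  [0→1]: (0.00+4.33)/2 × 1 = 2.165
  [1→2]: (4.33+5.71)/2 × 1 = 5.02
  [2→6]: (5.71+3.94)/2 × 4 = 19.3
  [6→7.5]: (3.94+3.03)/2 × 1.5 = 5.2275
  Sum = 31.7125 µg/mL·h
Tail: C_last/k_e = 3.03/0.192 = 15.781
AUC_0→∞ (intranasal spray) = 31.7125 + 15.781 = 47.4935 µg/mL·h
F = (AUC_ev/D_ev)/(AUC_iv/D_iv) = (47.4935/250)/(62.2/100) = 0.189974/0.622 = 0.3054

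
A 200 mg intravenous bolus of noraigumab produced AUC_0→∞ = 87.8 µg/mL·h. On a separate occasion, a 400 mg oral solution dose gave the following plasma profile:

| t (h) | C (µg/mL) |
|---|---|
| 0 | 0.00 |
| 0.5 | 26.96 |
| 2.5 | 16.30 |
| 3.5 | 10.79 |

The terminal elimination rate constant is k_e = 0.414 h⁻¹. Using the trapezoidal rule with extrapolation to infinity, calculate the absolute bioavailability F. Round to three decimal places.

Trapezoidal AUC_0→3.5 (oral solution):
  [0→0.5]: (0.00+26.96)/2 × 0.5 = 6.74
  [0.5→2.5]: (26.96+16.30)/2 × 2 = 43.26
  [2.5→3.5]: (16.30+10.79)/2 × 1 = 13.545
  Sum = 63.545 µg/mL·h
Tail: C_last/k_e = 10.79/0.414 = 26.063
AUC_0→∞ (oral solution) = 63.545 + 26.063 = 89.608 µg/mL·h
F = (AUC_ev/D_ev)/(AUC_iv/D_iv) = (89.608/400)/(87.8/200) = 0.22402/0.439 = 0.5103

F = 0.510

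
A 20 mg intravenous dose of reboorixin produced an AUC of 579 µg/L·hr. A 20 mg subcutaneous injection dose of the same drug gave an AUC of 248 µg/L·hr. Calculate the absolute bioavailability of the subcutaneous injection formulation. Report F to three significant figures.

F = 0.428

F = (AUC_ev / D_ev) / (AUC_iv / D_iv)
  = (248/20) / (579/20)
  = 12.4 / 28.95 = 0.4283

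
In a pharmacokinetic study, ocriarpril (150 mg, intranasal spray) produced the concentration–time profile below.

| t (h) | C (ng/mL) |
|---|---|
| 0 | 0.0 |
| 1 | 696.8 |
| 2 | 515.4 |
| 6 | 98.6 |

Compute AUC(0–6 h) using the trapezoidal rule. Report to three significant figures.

Trapezoidal AUC_0→6:
  [0→1]: (0.0+696.8)/2 × 1 = 348.4
  [1→2]: (696.8+515.4)/2 × 1 = 606.1
  [2→6]: (515.4+98.6)/2 × 4 = 1228.0
  Sum = 2182.5 ng/mL·h

AUC = 2180 ng/mL·h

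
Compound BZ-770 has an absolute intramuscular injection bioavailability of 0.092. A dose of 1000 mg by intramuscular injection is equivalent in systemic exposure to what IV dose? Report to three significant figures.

D_iv = 92.0 mg

Systemic exposure from an extravascular dose = F × D_ev, so the equivalent IV dose is F × D_ev.
D_iv = F × D_ev = 0.092 × 1000 = 92 mg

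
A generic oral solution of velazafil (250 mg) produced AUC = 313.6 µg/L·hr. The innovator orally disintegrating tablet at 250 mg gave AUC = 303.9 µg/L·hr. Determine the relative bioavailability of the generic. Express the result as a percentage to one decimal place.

F_rel = 103.2%

F_rel = (AUC_test/D_test) / (AUC_ref/D_ref)
      = (313.6/250) / (303.9/250)
      = 1.2544 / 1.2156 = 1.0319 = 103.19%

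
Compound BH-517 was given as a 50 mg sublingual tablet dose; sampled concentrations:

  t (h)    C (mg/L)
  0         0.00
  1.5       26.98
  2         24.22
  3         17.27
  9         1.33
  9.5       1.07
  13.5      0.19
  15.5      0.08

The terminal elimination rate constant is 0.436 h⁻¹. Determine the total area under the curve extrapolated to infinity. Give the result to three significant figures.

AUC = 113 mg/L·h

Trapezoidal AUC_0→15.5:
  [0→1.5]: (0.00+26.98)/2 × 1.5 = 20.235
  [1.5→2]: (26.98+24.22)/2 × 0.5 = 12.8
  [2→3]: (24.22+17.27)/2 × 1 = 20.745
  [3→9]: (17.27+1.33)/2 × 6 = 55.8
  [9→9.5]: (1.33+1.07)/2 × 0.5 = 0.6
  [9.5→13.5]: (1.07+0.19)/2 × 4 = 2.52
  [13.5→15.5]: (0.19+0.08)/2 × 2 = 0.27
  Sum = 112.97 mg/L·h
Extrapolated tail: C_last / k_e = 0.08 / 0.436 = 0.183
AUC_0→∞ = 112.97 + 0.183 = 113.153 mg/L·h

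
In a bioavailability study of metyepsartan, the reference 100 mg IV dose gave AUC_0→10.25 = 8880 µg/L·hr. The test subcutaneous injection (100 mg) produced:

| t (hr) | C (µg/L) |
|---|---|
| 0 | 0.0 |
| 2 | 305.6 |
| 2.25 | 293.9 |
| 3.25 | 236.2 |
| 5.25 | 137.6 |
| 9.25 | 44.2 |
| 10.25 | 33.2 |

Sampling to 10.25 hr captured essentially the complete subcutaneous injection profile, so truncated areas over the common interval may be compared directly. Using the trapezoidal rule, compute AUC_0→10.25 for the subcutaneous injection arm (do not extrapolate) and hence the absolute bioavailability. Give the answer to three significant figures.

Trapezoidal AUC_0→10.25 (subcutaneous injection):
  [0→2]: (0.0+305.6)/2 × 2 = 305.6
  [2→2.25]: (305.6+293.9)/2 × 0.25 = 74.9375
  [2.25→3.25]: (293.9+236.2)/2 × 1 = 265.05
  [3.25→5.25]: (236.2+137.6)/2 × 2 = 373.8
  [5.25→9.25]: (137.6+44.2)/2 × 4 = 363.6
  [9.25→10.25]: (44.2+33.2)/2 × 1 = 38.7
  Sum = 1421.6875 µg/L·hr
F = (AUC_ev/D_ev)/(AUC_iv/D_iv) = (1421.6875/100)/(8880/100) = 14.216875/88.8 = 0.1601

F = 0.160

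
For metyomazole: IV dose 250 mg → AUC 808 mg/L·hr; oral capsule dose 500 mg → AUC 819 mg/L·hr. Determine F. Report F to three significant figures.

F = 0.507

F = (AUC_ev / D_ev) / (AUC_iv / D_iv)
  = (819/500) / (808/250)
  = 1.638 / 3.232 = 0.5068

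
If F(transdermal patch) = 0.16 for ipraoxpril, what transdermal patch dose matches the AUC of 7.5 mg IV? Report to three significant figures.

For equal systemic exposure: F × D_ev = D_iv
D_ev = D_iv / F = 7.5 / 0.16 = 46.875 mg

D_transdermal = 46.9 mg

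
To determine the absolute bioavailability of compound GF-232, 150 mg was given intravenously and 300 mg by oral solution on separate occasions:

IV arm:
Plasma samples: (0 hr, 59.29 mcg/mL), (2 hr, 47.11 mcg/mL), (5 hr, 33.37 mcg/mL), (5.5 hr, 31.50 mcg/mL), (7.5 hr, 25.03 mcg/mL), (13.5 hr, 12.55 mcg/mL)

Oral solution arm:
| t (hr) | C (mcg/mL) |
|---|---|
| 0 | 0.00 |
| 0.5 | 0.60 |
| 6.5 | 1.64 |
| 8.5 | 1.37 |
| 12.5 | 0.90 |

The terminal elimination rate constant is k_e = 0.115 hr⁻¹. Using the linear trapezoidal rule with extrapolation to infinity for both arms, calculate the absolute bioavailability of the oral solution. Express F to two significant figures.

F = 0.021

Trapezoidal AUC_0→13.5 (IV):
  [0→2]: (59.29+47.11)/2 × 2 = 106.4
  [2→5]: (47.11+33.37)/2 × 3 = 120.72
  [5→5.5]: (33.37+31.50)/2 × 0.5 = 16.2175
  [5.5→7.5]: (31.50+25.03)/2 × 2 = 56.53
  [7.5→13.5]: (25.03+12.55)/2 × 6 = 112.74
  Sum = 412.6075 mcg/mL·hr
IV tail: 12.55/0.115 = 109.130; AUC_iv,0→∞ = 412.6075 + 109.130 = 521.7375 mcg/mL·hr
Trapezoidal AUC_0→12.5 (oral solution):
  [0→0.5]: (0.00+0.60)/2 × 0.5 = 0.15
  [0.5→6.5]: (0.60+1.64)/2 × 6 = 6.72
  [6.5→8.5]: (1.64+1.37)/2 × 2 = 3.01
  [8.5→12.5]: (1.37+0.90)/2 × 4 = 4.54
  Sum = 14.42 mcg/mL·hr
oral solution tail: 0.90/0.115 = 7.826; AUC_ev,0→∞ = 14.42 + 7.826 = 22.246 mcg/mL·hr
F = (AUC_ev/D_ev)/(AUC_iv/D_iv) = (22.246/300)/(521.7375/150) = 0.0741533/3.47825 = 0.0213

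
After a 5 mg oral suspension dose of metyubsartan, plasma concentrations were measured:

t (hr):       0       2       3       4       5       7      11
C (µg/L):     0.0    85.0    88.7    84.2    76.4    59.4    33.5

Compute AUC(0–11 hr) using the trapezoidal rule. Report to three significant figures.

Trapezoidal AUC_0→11:
  [0→2]: (0.0+85.0)/2 × 2 = 85.0
  [2→3]: (85.0+88.7)/2 × 1 = 86.85
  [3→4]: (88.7+84.2)/2 × 1 = 86.45
  [4→5]: (84.2+76.4)/2 × 1 = 80.3
  [5→7]: (76.4+59.4)/2 × 2 = 135.8
  [7→11]: (59.4+33.5)/2 × 4 = 185.8
  Sum = 660.2 µg/L·hr

AUC = 660 µg/L·hr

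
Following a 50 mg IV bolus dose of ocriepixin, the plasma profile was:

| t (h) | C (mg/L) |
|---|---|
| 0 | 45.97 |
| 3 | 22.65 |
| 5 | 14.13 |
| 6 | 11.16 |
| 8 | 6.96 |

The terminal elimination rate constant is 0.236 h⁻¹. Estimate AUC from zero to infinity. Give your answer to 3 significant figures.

Trapezoidal AUC_0→8:
  [0→3]: (45.97+22.65)/2 × 3 = 102.93
  [3→5]: (22.65+14.13)/2 × 2 = 36.78
  [5→6]: (14.13+11.16)/2 × 1 = 12.645
  [6→8]: (11.16+6.96)/2 × 2 = 18.12
  Sum = 170.475 mg/L·h
Extrapolated tail: C_last / k_e = 6.96 / 0.236 = 29.492
AUC_0→∞ = 170.475 + 29.492 = 199.967 mg/L·h

AUC = 200 mg/L·h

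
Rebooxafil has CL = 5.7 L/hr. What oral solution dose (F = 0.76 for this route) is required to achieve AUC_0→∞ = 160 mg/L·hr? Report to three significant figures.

Dose = CL × AUC_0→∞ / F
     = 5.7 × 160 / 0.76 = 1200 mg

Dose = 1200 mg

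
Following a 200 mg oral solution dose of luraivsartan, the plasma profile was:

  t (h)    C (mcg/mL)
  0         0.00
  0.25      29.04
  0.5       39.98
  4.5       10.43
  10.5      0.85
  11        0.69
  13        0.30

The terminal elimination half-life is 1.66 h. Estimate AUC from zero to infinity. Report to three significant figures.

AUC = 149 mcg/mL·h

Trapezoidal AUC_0→13:
  [0→0.25]: (0.00+29.04)/2 × 0.25 = 3.63
  [0.25→0.5]: (29.04+39.98)/2 × 0.25 = 8.6275
  [0.5→4.5]: (39.98+10.43)/2 × 4 = 100.82
  [4.5→10.5]: (10.43+0.85)/2 × 6 = 33.84
  [10.5→11]: (0.85+0.69)/2 × 0.5 = 0.385
  [11→13]: (0.69+0.30)/2 × 2 = 0.99
  Sum = 148.2925 mcg/mL·h
k_e = ln2 / t½ = 0.693147 / 1.66 = 0.4176 h^-1
Extrapolated tail: C_last / k_e = 0.30 / 0.4176 = 0.718
AUC_0→∞ = 148.2925 + 0.718 = 149.0105 mcg/mL·h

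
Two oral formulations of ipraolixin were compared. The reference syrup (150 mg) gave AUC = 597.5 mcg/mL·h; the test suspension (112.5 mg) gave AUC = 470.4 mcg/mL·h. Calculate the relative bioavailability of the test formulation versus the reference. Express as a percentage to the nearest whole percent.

F_rel = 105%

F_rel = (AUC_test/D_test) / (AUC_ref/D_ref)
      = (470.4/112.5) / (597.5/150)
      = 4.18133 / 3.98333 = 1.0497 = 104.97%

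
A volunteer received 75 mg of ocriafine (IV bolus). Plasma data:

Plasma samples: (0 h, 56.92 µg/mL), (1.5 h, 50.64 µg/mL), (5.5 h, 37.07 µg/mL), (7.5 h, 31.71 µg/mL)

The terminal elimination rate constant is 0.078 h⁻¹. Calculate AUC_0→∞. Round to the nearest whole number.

Trapezoidal AUC_0→7.5:
  [0→1.5]: (56.92+50.64)/2 × 1.5 = 80.67
  [1.5→5.5]: (50.64+37.07)/2 × 4 = 175.42
  [5.5→7.5]: (37.07+31.71)/2 × 2 = 68.78
  Sum = 324.87 µg/mL·h
Extrapolated tail: C_last / k_e = 31.71 / 0.078 = 406.538
AUC_0→∞ = 324.87 + 406.538 = 731.408 µg/mL·h

AUC = 731 µg/mL·h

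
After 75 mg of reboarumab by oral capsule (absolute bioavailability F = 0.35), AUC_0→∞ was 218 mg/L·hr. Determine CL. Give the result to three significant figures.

CL = F × Dose / AUC_0→∞
   = 0.35 × 75 / 218 = 0.120413 L/hr

CL = 0.120 L/hr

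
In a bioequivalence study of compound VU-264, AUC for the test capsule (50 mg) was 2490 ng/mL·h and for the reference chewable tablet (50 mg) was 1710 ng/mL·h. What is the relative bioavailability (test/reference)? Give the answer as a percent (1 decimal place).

F_rel = 145.6%

F_rel = (AUC_test/D_test) / (AUC_ref/D_ref)
      = (2490/50) / (1710/50)
      = 49.8 / 34.2 = 1.4561 = 145.61%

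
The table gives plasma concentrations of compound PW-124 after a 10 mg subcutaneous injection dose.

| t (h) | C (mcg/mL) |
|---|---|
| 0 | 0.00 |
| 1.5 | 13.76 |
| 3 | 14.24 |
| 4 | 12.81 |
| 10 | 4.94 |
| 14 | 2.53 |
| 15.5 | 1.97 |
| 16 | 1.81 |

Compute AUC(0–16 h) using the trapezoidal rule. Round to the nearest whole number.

AUC = 117 mcg/mL·h

Trapezoidal AUC_0→16:
  [0→1.5]: (0.00+13.76)/2 × 1.5 = 10.32
  [1.5→3]: (13.76+14.24)/2 × 1.5 = 21.0
  [3→4]: (14.24+12.81)/2 × 1 = 13.525
  [4→10]: (12.81+4.94)/2 × 6 = 53.25
  [10→14]: (4.94+2.53)/2 × 4 = 14.94
  [14→15.5]: (2.53+1.97)/2 × 1.5 = 3.375
  [15.5→16]: (1.97+1.81)/2 × 0.5 = 0.945
  Sum = 117.355 mcg/mL·h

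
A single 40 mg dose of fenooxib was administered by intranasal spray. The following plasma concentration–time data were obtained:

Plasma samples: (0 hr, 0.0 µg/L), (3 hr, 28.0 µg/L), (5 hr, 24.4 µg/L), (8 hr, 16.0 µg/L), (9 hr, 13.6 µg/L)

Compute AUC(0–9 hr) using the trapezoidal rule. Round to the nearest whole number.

AUC = 170 µg/L·hr

Trapezoidal AUC_0→9:
  [0→3]: (0.0+28.0)/2 × 3 = 42.0
  [3→5]: (28.0+24.4)/2 × 2 = 52.4
  [5→8]: (24.4+16.0)/2 × 3 = 60.6
  [8→9]: (16.0+13.6)/2 × 1 = 14.8
  Sum = 169.8 µg/L·hr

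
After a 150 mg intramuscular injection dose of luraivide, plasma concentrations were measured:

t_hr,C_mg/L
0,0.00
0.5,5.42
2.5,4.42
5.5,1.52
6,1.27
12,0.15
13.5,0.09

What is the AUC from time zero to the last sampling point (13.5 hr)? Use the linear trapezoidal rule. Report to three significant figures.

AUC = 25.2 mg/L·hr

Trapezoidal AUC_0→13.5:
  [0→0.5]: (0.00+5.42)/2 × 0.5 = 1.355
  [0.5→2.5]: (5.42+4.42)/2 × 2 = 9.84
  [2.5→5.5]: (4.42+1.52)/2 × 3 = 8.91
  [5.5→6]: (1.52+1.27)/2 × 0.5 = 0.6975
  [6→12]: (1.27+0.15)/2 × 6 = 4.26
  [12→13.5]: (0.15+0.09)/2 × 1.5 = 0.18
  Sum = 25.2425 mg/L·hr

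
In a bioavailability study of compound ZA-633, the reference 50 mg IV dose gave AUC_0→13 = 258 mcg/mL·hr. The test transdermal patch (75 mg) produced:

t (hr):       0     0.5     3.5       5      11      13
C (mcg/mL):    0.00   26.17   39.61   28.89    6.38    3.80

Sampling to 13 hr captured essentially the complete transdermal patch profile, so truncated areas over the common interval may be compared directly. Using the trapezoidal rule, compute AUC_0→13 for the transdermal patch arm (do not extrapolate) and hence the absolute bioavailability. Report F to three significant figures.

Trapezoidal AUC_0→13 (transdermal patch):
  [0→0.5]: (0.00+26.17)/2 × 0.5 = 6.5425
  [0.5→3.5]: (26.17+39.61)/2 × 3 = 98.67
  [3.5→5]: (39.61+28.89)/2 × 1.5 = 51.375
  [5→11]: (28.89+6.38)/2 × 6 = 105.81
  [11→13]: (6.38+3.80)/2 × 2 = 10.18
  Sum = 272.5775 mcg/mL·hr
F = (AUC_ev/D_ev)/(AUC_iv/D_iv) = (272.5775/75)/(258/50) = 3.63437/5.16 = 0.7043

F = 0.704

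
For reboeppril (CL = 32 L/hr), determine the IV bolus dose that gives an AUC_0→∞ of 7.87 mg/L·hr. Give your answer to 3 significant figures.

Dose_iv = CL × AUC_0→∞
     = 32 × 7.87 = 251.84 mg

Dose = 252 mg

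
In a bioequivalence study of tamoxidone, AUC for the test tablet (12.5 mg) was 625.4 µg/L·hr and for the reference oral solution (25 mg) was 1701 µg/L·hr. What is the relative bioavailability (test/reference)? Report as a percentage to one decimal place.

F_rel = 73.5%

F_rel = (AUC_test/D_test) / (AUC_ref/D_ref)
      = (625.4/12.5) / (1701/25)
      = 50.032 / 68.04 = 0.7353 = 73.53%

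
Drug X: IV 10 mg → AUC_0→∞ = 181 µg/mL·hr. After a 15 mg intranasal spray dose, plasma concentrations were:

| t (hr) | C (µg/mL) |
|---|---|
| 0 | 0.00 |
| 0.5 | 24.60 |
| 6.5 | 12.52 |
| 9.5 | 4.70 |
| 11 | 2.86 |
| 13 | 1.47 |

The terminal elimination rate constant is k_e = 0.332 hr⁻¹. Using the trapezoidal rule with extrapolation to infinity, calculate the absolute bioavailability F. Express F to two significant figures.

Trapezoidal AUC_0→13 (intranasal spray):
  [0→0.5]: (0.00+24.60)/2 × 0.5 = 6.15
  [0.5→6.5]: (24.60+12.52)/2 × 6 = 111.36
  [6.5→9.5]: (12.52+4.70)/2 × 3 = 25.83
  [9.5→11]: (4.70+2.86)/2 × 1.5 = 5.67
  [11→13]: (2.86+1.47)/2 × 2 = 4.33
  Sum = 153.34 µg/mL·hr
Tail: C_last/k_e = 1.47/0.332 = 4.428
AUC_0→∞ (intranasal spray) = 153.34 + 4.428 = 157.768 µg/mL·hr
F = (AUC_ev/D_ev)/(AUC_iv/D_iv) = (157.768/15)/(181/10) = 10.5179/18.1 = 0.5811

F = 0.58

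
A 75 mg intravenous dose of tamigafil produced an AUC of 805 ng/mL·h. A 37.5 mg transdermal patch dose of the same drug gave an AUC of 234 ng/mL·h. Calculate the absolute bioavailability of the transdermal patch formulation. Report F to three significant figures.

F = (AUC_ev / D_ev) / (AUC_iv / D_iv)
  = (234/37.5) / (805/75)
  = 6.24 / 10.7333 = 0.5814

F = 0.581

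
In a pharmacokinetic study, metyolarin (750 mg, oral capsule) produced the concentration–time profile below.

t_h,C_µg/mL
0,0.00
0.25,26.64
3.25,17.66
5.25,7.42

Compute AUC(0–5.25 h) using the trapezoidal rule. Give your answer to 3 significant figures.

Trapezoidal AUC_0→5.25:
  [0→0.25]: (0.00+26.64)/2 × 0.25 = 3.33
  [0.25→3.25]: (26.64+17.66)/2 × 3 = 66.45
  [3.25→5.25]: (17.66+7.42)/2 × 2 = 25.08
  Sum = 94.86 µg/mL·h

AUC = 94.9 µg/mL·h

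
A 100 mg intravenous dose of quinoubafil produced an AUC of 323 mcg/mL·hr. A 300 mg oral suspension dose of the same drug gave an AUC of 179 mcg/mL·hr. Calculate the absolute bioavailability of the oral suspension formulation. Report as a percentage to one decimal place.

F = 18.5%

F = (AUC_ev / D_ev) / (AUC_iv / D_iv)
  = (179/300) / (323/100)
  = 0.596667 / 3.23 = 0.1847
  = 18.47%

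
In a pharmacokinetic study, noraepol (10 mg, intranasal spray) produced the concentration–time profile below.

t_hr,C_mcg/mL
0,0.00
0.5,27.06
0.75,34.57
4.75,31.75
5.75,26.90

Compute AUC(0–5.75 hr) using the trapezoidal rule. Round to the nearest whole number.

AUC = 176 mcg/mL·hr

Trapezoidal AUC_0→5.75:
  [0→0.5]: (0.00+27.06)/2 × 0.5 = 6.765
  [0.5→0.75]: (27.06+34.57)/2 × 0.25 = 7.70375
  [0.75→4.75]: (34.57+31.75)/2 × 4 = 132.64
  [4.75→5.75]: (31.75+26.90)/2 × 1 = 29.325
  Sum = 176.43375 mcg/mL·hr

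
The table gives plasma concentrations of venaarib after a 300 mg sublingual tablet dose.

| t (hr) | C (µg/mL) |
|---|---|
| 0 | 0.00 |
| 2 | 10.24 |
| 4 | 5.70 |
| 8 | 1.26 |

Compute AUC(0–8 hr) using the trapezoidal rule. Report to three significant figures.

AUC = 40.1 µg/mL·hr

Trapezoidal AUC_0→8:
  [0→2]: (0.00+10.24)/2 × 2 = 10.24
  [2→4]: (10.24+5.70)/2 × 2 = 15.94
  [4→8]: (5.70+1.26)/2 × 4 = 13.92
  Sum = 40.1 µg/mL·hr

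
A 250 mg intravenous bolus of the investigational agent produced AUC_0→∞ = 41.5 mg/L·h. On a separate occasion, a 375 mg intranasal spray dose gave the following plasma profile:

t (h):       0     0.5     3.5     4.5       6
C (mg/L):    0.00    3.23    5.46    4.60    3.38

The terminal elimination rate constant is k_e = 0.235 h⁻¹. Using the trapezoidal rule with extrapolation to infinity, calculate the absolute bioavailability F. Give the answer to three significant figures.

F = 0.630

Trapezoidal AUC_0→6 (intranasal spray):
  [0→0.5]: (0.00+3.23)/2 × 0.5 = 0.8075
  [0.5→3.5]: (3.23+5.46)/2 × 3 = 13.035
  [3.5→4.5]: (5.46+4.60)/2 × 1 = 5.03
  [4.5→6]: (4.60+3.38)/2 × 1.5 = 5.985
  Sum = 24.8575 mg/L·h
Tail: C_last/k_e = 3.38/0.235 = 14.383
AUC_0→∞ (intranasal spray) = 24.8575 + 14.383 = 39.2405 mg/L·h
F = (AUC_ev/D_ev)/(AUC_iv/D_iv) = (39.2405/375)/(41.5/250) = 0.104641/0.166 = 0.6304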